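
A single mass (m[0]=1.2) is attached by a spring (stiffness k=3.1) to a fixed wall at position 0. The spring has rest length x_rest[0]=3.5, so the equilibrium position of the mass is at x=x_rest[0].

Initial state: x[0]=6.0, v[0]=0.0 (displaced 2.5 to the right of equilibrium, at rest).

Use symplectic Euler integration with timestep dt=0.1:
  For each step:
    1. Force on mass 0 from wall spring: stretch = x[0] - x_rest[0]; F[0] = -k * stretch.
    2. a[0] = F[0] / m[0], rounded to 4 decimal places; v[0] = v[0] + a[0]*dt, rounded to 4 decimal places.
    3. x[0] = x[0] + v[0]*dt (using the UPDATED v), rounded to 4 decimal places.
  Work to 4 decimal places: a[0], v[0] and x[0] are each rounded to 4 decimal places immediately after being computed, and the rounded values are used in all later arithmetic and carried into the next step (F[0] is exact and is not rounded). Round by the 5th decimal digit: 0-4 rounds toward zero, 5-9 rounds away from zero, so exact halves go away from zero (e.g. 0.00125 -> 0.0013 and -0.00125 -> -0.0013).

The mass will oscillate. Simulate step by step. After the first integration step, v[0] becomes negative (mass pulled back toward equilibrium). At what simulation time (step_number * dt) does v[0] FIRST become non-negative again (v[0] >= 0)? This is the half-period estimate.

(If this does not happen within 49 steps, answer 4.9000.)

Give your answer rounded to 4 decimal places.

Step 0: x=[6.0000] v=[0.0000]
Step 1: x=[5.9354] v=[-0.6458]
Step 2: x=[5.8079] v=[-1.2750]
Step 3: x=[5.6208] v=[-1.8712]
Step 4: x=[5.3789] v=[-2.4191]
Step 5: x=[5.0885] v=[-2.9045]
Step 6: x=[4.7570] v=[-3.3149]
Step 7: x=[4.3930] v=[-3.6396]
Step 8: x=[4.0060] v=[-3.8703]
Step 9: x=[3.6059] v=[-4.0010]
Step 10: x=[3.2031] v=[-4.0284]
Step 11: x=[2.8079] v=[-3.9517]
Step 12: x=[2.4306] v=[-3.7729]
Step 13: x=[2.0809] v=[-3.4966]
Step 14: x=[1.7679] v=[-3.1300]
Step 15: x=[1.4997] v=[-2.6825]
Step 16: x=[1.2831] v=[-2.1658]
Step 17: x=[1.1238] v=[-1.5931]
Step 18: x=[1.0259] v=[-0.9793]
Step 19: x=[0.9919] v=[-0.3402]
Step 20: x=[1.0227] v=[0.3077]
First v>=0 after going negative at step 20, time=2.0000

Answer: 2.0000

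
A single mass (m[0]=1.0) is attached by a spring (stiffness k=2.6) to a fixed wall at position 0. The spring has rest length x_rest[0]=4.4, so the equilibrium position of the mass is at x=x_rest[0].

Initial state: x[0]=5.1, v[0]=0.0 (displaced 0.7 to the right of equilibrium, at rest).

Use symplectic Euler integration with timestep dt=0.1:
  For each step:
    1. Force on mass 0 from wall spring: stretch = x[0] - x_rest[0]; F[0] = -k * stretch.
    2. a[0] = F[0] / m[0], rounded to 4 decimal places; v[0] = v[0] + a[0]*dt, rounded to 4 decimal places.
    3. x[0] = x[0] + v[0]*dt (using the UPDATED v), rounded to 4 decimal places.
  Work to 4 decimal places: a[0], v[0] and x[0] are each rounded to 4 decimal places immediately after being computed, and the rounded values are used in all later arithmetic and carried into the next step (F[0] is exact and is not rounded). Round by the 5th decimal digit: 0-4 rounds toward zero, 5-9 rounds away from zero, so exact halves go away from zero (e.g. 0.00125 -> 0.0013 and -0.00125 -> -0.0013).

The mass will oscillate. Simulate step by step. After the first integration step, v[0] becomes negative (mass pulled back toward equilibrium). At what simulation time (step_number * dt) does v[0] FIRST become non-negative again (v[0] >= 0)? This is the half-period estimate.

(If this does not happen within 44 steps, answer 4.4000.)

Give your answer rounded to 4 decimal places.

Answer: 2.0000

Derivation:
Step 0: x=[5.1000] v=[0.0000]
Step 1: x=[5.0818] v=[-0.1820]
Step 2: x=[5.0459] v=[-0.3593]
Step 3: x=[4.9932] v=[-0.5272]
Step 4: x=[4.9251] v=[-0.6814]
Step 5: x=[4.8433] v=[-0.8179]
Step 6: x=[4.7500] v=[-0.9332]
Step 7: x=[4.6476] v=[-1.0242]
Step 8: x=[4.5387] v=[-1.0886]
Step 9: x=[4.4262] v=[-1.1247]
Step 10: x=[4.3131] v=[-1.1315]
Step 11: x=[4.2022] v=[-1.1089]
Step 12: x=[4.0965] v=[-1.0575]
Step 13: x=[3.9986] v=[-0.9786]
Step 14: x=[3.9112] v=[-0.8742]
Step 15: x=[3.8365] v=[-0.7471]
Step 16: x=[3.7764] v=[-0.6006]
Step 17: x=[3.7326] v=[-0.4385]
Step 18: x=[3.7061] v=[-0.2650]
Step 19: x=[3.6976] v=[-0.0846]
Step 20: x=[3.7074] v=[0.0980]
First v>=0 after going negative at step 20, time=2.0000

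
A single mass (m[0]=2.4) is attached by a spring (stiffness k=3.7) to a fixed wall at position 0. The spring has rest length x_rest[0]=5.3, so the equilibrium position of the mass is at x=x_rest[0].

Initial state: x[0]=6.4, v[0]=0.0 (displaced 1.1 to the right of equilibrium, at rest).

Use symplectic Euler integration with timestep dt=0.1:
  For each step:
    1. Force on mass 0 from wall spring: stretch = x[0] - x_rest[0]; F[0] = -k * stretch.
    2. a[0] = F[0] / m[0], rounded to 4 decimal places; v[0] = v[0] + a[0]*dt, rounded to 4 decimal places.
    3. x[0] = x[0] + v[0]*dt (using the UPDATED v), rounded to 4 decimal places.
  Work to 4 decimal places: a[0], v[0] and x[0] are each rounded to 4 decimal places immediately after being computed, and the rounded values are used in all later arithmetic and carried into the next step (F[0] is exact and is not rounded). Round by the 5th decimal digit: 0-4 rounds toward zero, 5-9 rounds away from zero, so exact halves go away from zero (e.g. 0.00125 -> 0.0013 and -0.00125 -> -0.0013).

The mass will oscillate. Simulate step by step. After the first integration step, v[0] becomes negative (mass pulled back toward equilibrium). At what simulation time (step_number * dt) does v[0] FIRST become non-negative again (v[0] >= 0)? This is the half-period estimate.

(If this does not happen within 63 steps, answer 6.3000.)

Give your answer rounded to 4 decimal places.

Step 0: x=[6.4000] v=[0.0000]
Step 1: x=[6.3830] v=[-0.1696]
Step 2: x=[6.3493] v=[-0.3366]
Step 3: x=[6.2995] v=[-0.4984]
Step 4: x=[6.2343] v=[-0.6525]
Step 5: x=[6.1547] v=[-0.7965]
Step 6: x=[6.0619] v=[-0.9283]
Step 7: x=[5.9573] v=[-1.0458]
Step 8: x=[5.8426] v=[-1.1471]
Step 9: x=[5.7195] v=[-1.2308]
Step 10: x=[5.5900] v=[-1.2955]
Step 11: x=[5.4560] v=[-1.3402]
Step 12: x=[5.3196] v=[-1.3643]
Step 13: x=[5.1829] v=[-1.3673]
Step 14: x=[5.0480] v=[-1.3493]
Step 15: x=[4.9170] v=[-1.3105]
Step 16: x=[4.7919] v=[-1.2515]
Step 17: x=[4.6746] v=[-1.1732]
Step 18: x=[4.5669] v=[-1.0768]
Step 19: x=[4.4705] v=[-0.9638]
Step 20: x=[4.3869] v=[-0.8359]
Step 21: x=[4.3174] v=[-0.6951]
Step 22: x=[4.2630] v=[-0.5436]
Step 23: x=[4.2246] v=[-0.3837]
Step 24: x=[4.2028] v=[-0.2179]
Step 25: x=[4.1979] v=[-0.0488]
Step 26: x=[4.2100] v=[0.1211]
First v>=0 after going negative at step 26, time=2.6000

Answer: 2.6000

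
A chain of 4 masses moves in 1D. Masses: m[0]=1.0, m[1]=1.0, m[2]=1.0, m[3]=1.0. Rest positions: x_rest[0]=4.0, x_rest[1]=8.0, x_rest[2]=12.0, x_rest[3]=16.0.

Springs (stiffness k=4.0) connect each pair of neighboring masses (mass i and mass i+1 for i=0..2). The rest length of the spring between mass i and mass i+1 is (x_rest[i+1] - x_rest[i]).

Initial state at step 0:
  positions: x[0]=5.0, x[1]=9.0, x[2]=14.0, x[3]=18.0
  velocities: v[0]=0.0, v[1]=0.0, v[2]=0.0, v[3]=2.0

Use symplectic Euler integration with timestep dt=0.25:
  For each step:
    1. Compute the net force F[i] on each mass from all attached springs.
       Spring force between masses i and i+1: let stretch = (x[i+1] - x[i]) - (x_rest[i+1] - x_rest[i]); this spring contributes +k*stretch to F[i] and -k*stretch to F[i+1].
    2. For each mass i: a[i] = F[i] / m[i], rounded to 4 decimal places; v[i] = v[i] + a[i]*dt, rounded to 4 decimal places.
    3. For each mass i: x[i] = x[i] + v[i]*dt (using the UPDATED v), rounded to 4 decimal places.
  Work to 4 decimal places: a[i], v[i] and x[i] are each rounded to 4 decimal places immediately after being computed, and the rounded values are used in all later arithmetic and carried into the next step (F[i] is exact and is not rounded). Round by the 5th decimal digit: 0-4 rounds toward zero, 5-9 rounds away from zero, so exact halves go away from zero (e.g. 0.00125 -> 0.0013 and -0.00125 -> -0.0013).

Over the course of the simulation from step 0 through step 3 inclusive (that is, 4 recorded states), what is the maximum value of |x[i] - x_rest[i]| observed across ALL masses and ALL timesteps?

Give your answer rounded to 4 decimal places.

Answer: 2.8125

Derivation:
Step 0: x=[5.0000 9.0000 14.0000 18.0000] v=[0.0000 0.0000 0.0000 2.0000]
Step 1: x=[5.0000 9.2500 13.7500 18.5000] v=[0.0000 1.0000 -1.0000 2.0000]
Step 2: x=[5.0625 9.5625 13.5625 18.8125] v=[0.2500 1.2500 -0.7500 1.2500]
Step 3: x=[5.2500 9.7500 13.6875 18.8125] v=[0.7500 0.7500 0.5000 0.0000]
Max displacement = 2.8125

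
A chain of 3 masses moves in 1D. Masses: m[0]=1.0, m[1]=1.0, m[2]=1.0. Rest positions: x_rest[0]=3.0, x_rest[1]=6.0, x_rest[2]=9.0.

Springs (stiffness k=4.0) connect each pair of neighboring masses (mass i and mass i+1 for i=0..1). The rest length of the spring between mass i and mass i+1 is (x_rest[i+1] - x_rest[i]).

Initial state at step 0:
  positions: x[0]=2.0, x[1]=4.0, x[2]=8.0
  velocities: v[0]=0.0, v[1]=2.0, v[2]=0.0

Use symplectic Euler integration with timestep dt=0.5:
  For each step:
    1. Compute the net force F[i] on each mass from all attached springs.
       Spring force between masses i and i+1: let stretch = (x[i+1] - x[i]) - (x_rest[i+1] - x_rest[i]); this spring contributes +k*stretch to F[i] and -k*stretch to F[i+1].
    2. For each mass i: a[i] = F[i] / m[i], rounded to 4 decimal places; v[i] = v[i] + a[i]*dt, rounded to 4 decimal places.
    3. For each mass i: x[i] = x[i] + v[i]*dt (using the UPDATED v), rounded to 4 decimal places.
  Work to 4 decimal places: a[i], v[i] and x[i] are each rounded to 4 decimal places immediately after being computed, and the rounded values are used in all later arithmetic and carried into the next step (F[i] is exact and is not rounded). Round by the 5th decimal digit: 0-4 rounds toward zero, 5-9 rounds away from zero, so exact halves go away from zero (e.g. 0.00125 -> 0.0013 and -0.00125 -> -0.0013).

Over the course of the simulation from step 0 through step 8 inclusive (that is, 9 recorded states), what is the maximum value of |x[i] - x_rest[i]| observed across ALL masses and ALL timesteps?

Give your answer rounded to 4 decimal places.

Step 0: x=[2.0000 4.0000 8.0000] v=[0.0000 2.0000 0.0000]
Step 1: x=[1.0000 7.0000 7.0000] v=[-2.0000 6.0000 -2.0000]
Step 2: x=[3.0000 4.0000 9.0000] v=[4.0000 -6.0000 4.0000]
Step 3: x=[3.0000 5.0000 9.0000] v=[0.0000 2.0000 0.0000]
Step 4: x=[2.0000 8.0000 8.0000] v=[-2.0000 6.0000 -2.0000]
Step 5: x=[4.0000 5.0000 10.0000] v=[4.0000 -6.0000 4.0000]
Step 6: x=[4.0000 6.0000 10.0000] v=[0.0000 2.0000 0.0000]
Step 7: x=[3.0000 9.0000 9.0000] v=[-2.0000 6.0000 -2.0000]
Step 8: x=[5.0000 6.0000 11.0000] v=[4.0000 -6.0000 4.0000]
Max displacement = 3.0000

Answer: 3.0000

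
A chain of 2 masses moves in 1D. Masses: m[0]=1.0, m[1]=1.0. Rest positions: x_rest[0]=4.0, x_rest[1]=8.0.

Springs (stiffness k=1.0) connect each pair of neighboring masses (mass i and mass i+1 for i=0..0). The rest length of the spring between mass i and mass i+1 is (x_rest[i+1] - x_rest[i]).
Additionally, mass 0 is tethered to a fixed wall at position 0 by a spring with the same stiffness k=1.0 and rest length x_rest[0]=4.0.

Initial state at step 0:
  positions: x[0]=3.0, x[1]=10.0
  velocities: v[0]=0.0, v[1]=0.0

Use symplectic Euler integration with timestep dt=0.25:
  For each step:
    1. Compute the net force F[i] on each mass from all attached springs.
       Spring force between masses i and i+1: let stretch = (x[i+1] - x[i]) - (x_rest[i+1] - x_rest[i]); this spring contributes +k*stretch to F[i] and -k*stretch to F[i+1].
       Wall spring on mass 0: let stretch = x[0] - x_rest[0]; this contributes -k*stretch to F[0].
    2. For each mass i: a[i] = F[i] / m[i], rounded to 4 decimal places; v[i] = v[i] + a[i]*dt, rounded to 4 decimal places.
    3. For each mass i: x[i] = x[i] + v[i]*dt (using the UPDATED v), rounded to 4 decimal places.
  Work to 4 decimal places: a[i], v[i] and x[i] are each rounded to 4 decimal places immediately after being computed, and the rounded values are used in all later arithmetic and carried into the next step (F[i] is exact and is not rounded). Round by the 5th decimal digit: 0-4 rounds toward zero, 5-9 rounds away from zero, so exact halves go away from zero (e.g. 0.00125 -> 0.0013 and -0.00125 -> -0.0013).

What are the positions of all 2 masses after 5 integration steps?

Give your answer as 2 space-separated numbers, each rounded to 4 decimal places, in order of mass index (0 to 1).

Answer: 5.4342 8.0279

Derivation:
Step 0: x=[3.0000 10.0000] v=[0.0000 0.0000]
Step 1: x=[3.2500 9.8125] v=[1.0000 -0.7500]
Step 2: x=[3.7070 9.4649] v=[1.8281 -1.3906]
Step 3: x=[4.2922 9.0074] v=[2.3408 -1.8301]
Step 4: x=[4.9039 8.5052] v=[2.4466 -2.0089]
Step 5: x=[5.4342 8.0279] v=[2.1210 -1.9092]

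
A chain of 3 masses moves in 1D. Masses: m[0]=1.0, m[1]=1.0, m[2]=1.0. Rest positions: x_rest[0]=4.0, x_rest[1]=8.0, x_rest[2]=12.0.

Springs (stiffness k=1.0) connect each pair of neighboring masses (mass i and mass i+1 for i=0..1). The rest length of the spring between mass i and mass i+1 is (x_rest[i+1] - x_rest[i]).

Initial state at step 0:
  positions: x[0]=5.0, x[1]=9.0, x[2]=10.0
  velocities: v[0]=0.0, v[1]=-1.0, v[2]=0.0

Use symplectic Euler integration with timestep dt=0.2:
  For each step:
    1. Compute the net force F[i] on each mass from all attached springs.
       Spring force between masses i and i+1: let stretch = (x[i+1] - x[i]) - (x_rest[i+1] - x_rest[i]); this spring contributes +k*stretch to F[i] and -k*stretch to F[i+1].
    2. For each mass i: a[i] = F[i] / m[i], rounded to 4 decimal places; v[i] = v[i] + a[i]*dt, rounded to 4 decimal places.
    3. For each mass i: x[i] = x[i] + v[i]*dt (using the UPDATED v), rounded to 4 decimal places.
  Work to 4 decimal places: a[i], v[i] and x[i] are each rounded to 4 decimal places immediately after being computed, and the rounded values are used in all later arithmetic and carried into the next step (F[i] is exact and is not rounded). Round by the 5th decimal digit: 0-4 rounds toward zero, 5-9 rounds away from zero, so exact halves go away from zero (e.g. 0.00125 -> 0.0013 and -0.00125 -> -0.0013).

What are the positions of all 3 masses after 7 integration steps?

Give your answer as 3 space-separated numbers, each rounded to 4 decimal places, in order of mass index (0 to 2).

Answer: 4.2006 6.4045 11.9949

Derivation:
Step 0: x=[5.0000 9.0000 10.0000] v=[0.0000 -1.0000 0.0000]
Step 1: x=[5.0000 8.6800 10.1200] v=[0.0000 -1.6000 0.6000]
Step 2: x=[4.9872 8.2704 10.3424] v=[-0.0640 -2.0480 1.1120]
Step 3: x=[4.9457 7.8124 10.6419] v=[-0.2074 -2.2902 1.4976]
Step 4: x=[4.8589 7.3529 10.9882] v=[-0.4341 -2.2976 1.7317]
Step 5: x=[4.7118 6.9390 11.3491] v=[-0.7353 -2.0693 1.8046]
Step 6: x=[4.4938 6.6125 11.6936] v=[-1.0899 -1.6327 1.7226]
Step 7: x=[4.2006 6.4045 11.9949] v=[-1.4662 -1.0402 1.5064]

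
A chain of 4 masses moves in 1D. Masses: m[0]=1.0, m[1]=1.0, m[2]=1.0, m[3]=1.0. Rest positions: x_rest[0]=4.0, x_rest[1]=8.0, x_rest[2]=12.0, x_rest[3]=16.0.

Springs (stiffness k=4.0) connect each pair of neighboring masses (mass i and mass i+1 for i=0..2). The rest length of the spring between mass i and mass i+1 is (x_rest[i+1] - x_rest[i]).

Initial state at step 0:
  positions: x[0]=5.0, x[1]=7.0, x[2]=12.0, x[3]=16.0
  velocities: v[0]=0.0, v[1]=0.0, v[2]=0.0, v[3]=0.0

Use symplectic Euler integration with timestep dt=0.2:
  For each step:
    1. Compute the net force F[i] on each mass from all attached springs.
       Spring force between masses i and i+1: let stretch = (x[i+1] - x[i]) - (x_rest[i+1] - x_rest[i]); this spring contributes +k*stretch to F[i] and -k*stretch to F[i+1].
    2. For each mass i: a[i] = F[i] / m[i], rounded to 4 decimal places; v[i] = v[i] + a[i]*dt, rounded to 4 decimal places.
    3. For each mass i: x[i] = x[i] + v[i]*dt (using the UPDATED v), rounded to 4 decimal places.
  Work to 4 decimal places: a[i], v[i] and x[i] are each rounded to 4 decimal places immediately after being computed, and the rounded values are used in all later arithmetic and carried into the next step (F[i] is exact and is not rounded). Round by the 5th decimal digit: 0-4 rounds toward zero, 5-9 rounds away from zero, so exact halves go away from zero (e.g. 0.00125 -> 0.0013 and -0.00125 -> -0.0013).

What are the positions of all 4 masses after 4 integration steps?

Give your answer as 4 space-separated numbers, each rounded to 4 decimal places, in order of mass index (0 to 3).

Answer: 3.3462 9.0878 11.7951 15.7710

Derivation:
Step 0: x=[5.0000 7.0000 12.0000 16.0000] v=[0.0000 0.0000 0.0000 0.0000]
Step 1: x=[4.6800 7.4800 11.8400 16.0000] v=[-1.6000 2.4000 -0.8000 0.0000]
Step 2: x=[4.1680 8.2096 11.6480 15.9744] v=[-2.5600 3.6480 -0.9600 -0.1280]
Step 3: x=[3.6627 8.8427 11.5981 15.8966] v=[-2.5267 3.1654 -0.2496 -0.3891]
Step 4: x=[3.3462 9.0878 11.7951 15.7710] v=[-1.5827 1.2257 0.9849 -0.6279]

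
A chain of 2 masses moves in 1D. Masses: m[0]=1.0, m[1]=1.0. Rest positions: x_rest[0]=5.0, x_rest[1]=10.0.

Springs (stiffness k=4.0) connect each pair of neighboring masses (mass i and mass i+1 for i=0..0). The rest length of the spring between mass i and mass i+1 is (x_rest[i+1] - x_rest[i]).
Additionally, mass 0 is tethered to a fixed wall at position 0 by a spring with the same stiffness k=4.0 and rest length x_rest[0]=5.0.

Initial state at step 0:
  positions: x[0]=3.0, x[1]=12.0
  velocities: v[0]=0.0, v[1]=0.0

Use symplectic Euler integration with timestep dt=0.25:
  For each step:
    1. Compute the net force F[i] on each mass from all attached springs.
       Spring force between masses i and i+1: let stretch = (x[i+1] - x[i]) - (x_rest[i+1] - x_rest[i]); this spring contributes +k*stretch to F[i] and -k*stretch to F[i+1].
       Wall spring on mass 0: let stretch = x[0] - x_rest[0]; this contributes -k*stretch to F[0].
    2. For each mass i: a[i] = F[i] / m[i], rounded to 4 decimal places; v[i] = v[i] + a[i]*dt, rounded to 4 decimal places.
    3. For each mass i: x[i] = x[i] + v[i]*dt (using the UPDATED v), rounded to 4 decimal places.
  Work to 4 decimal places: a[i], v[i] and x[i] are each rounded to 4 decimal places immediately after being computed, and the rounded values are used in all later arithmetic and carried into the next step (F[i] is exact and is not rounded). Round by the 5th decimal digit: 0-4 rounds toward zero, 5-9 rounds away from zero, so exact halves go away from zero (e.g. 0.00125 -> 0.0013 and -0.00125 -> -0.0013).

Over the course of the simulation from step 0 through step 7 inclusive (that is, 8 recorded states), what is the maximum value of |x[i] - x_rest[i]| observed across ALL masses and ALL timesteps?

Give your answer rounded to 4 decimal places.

Step 0: x=[3.0000 12.0000] v=[0.0000 0.0000]
Step 1: x=[4.5000 11.0000] v=[6.0000 -4.0000]
Step 2: x=[6.5000 9.6250] v=[8.0000 -5.5000]
Step 3: x=[7.6563 8.7188] v=[4.6250 -3.6250]
Step 4: x=[7.1641 8.7969] v=[-1.9688 0.3125]
Step 5: x=[5.2891 9.7168] v=[-7.5001 3.6797]
Step 6: x=[3.1987 10.7798] v=[-8.3615 4.2520]
Step 7: x=[2.2039 11.1975] v=[-3.9791 1.6709]
Max displacement = 2.7961

Answer: 2.7961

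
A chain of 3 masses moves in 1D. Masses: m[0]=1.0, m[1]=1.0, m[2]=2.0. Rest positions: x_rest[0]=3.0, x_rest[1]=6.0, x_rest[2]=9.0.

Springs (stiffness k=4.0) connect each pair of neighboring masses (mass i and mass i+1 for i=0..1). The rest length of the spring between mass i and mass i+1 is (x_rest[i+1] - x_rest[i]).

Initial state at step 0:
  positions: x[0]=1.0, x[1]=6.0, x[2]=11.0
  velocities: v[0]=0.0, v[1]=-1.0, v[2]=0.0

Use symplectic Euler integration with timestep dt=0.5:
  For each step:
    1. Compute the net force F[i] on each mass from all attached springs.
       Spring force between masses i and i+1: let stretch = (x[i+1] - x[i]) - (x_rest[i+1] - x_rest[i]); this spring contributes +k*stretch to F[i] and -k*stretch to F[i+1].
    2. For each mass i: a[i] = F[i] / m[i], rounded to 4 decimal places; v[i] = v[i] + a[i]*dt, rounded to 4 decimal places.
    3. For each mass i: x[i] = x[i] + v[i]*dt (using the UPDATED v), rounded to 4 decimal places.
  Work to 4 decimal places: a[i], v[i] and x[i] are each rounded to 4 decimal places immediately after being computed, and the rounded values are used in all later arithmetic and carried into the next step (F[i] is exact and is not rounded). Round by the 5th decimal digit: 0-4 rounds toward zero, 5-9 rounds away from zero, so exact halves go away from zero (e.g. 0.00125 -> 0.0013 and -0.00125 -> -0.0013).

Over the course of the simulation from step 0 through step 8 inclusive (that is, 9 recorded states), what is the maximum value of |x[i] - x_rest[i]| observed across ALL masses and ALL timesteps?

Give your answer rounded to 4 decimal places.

Answer: 2.6875

Derivation:
Step 0: x=[1.0000 6.0000 11.0000] v=[0.0000 -1.0000 0.0000]
Step 1: x=[3.0000 5.5000 10.0000] v=[4.0000 -1.0000 -2.0000]
Step 2: x=[4.5000 7.0000 8.2500] v=[3.0000 3.0000 -3.5000]
Step 3: x=[5.5000 7.2500 7.3750] v=[2.0000 0.5000 -1.7500]
Step 4: x=[5.2500 5.8750 7.9375] v=[-0.5000 -2.7500 1.1250]
Step 5: x=[2.6250 5.9375 8.9688] v=[-5.2500 0.1250 2.0625]
Step 6: x=[0.3125 5.7188 9.9844] v=[-4.6250 -0.4374 2.0312]
Step 7: x=[0.4063 4.3594 10.3672] v=[0.1876 -2.7188 0.7656]
Step 8: x=[1.4532 5.0547 9.2461] v=[2.0938 1.3906 -2.2422]
Max displacement = 2.6875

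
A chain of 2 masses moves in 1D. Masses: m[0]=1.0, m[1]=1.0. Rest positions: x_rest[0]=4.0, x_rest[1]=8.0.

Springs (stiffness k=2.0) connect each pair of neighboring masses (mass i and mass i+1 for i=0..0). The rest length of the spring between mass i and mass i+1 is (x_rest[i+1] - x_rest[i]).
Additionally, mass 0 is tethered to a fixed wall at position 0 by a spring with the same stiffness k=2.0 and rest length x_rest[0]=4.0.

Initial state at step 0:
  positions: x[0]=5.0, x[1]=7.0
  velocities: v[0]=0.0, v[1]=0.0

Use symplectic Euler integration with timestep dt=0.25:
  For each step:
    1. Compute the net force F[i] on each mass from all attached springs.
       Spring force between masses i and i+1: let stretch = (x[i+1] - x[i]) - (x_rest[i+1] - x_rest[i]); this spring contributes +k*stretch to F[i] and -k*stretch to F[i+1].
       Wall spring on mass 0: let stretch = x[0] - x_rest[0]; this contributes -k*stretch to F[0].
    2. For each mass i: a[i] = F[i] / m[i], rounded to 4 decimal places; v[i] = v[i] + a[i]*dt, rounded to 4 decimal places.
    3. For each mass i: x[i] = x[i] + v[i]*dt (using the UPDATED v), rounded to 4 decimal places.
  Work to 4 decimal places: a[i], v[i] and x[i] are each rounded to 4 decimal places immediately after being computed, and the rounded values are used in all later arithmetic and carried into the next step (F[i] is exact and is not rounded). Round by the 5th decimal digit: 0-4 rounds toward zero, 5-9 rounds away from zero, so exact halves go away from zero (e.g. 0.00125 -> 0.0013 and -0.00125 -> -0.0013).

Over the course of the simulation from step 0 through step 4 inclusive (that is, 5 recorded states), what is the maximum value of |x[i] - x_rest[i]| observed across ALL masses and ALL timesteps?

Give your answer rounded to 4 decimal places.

Answer: 1.1487

Derivation:
Step 0: x=[5.0000 7.0000] v=[0.0000 0.0000]
Step 1: x=[4.6250 7.2500] v=[-1.5000 1.0000]
Step 2: x=[4.0000 7.6719] v=[-2.5000 1.6875]
Step 3: x=[3.3340 8.1348] v=[-2.6641 1.8516]
Step 4: x=[2.8513 8.4976] v=[-1.9307 1.4512]
Max displacement = 1.1487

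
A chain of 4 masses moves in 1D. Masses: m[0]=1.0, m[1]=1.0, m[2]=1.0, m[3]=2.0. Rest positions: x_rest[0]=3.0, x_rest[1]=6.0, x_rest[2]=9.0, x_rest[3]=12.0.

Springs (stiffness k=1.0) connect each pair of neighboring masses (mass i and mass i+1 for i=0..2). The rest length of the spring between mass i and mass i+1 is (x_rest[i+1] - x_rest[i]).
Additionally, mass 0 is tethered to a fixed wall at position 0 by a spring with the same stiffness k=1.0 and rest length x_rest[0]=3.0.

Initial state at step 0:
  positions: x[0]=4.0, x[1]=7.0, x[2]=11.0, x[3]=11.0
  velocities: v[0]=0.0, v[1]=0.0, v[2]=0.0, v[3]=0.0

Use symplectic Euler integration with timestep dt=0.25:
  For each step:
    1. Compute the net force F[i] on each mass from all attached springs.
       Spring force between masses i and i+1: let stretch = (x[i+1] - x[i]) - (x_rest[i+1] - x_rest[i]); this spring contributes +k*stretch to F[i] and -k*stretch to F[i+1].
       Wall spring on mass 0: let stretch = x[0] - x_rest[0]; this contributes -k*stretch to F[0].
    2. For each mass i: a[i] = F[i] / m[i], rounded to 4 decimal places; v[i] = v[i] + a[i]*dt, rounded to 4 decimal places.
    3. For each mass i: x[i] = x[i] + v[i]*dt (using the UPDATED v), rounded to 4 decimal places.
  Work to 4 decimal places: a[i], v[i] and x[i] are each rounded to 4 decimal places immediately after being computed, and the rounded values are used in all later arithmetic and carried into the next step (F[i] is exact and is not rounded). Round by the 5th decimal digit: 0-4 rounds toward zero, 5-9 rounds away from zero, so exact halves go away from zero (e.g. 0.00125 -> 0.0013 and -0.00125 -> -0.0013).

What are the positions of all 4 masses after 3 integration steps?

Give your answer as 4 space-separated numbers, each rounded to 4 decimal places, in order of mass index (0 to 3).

Step 0: x=[4.0000 7.0000 11.0000 11.0000] v=[0.0000 0.0000 0.0000 0.0000]
Step 1: x=[3.9375 7.0625 10.7500 11.0938] v=[-0.2500 0.2500 -1.0000 0.3750]
Step 2: x=[3.8242 7.1602 10.2910 11.2706] v=[-0.4531 0.3906 -1.8359 0.7070]
Step 3: x=[3.6804 7.2450 9.6976 11.5105] v=[-0.5752 0.3393 -2.3737 0.9596]

Answer: 3.6804 7.2450 9.6976 11.5105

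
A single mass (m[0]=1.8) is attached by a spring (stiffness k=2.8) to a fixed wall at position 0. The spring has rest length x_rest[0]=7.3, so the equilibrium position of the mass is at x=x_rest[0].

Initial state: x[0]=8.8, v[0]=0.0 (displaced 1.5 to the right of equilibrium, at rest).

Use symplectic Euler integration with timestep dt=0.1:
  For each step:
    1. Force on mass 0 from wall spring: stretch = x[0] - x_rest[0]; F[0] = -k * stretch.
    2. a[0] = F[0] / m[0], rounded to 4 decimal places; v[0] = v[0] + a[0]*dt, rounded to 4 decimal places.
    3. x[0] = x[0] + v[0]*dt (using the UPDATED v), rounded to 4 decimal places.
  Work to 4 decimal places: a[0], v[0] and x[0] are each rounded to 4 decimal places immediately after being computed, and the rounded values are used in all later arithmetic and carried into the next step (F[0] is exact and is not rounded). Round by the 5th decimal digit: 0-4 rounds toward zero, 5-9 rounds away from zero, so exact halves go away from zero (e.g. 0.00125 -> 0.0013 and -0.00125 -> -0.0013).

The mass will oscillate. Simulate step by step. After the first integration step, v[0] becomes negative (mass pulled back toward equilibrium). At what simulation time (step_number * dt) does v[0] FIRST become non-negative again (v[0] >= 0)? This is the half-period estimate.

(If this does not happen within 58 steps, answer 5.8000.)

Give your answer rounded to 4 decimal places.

Answer: 2.6000

Derivation:
Step 0: x=[8.8000] v=[0.0000]
Step 1: x=[8.7767] v=[-0.2333]
Step 2: x=[8.7304] v=[-0.4630]
Step 3: x=[8.6619] v=[-0.6855]
Step 4: x=[8.5722] v=[-0.8974]
Step 5: x=[8.4627] v=[-1.0953]
Step 6: x=[8.3351] v=[-1.2762]
Step 7: x=[8.1914] v=[-1.4372]
Step 8: x=[8.0338] v=[-1.5759]
Step 9: x=[7.8648] v=[-1.6901]
Step 10: x=[7.6870] v=[-1.7780]
Step 11: x=[7.5032] v=[-1.8382]
Step 12: x=[7.3162] v=[-1.8698]
Step 13: x=[7.1290] v=[-1.8723]
Step 14: x=[6.9444] v=[-1.8457]
Step 15: x=[6.7654] v=[-1.7904]
Step 16: x=[6.5947] v=[-1.7072]
Step 17: x=[6.4350] v=[-1.5975]
Step 18: x=[6.2887] v=[-1.4629]
Step 19: x=[6.1581] v=[-1.3056]
Step 20: x=[6.0453] v=[-1.1280]
Step 21: x=[5.9520] v=[-0.9328]
Step 22: x=[5.8797] v=[-0.7231]
Step 23: x=[5.8295] v=[-0.5022]
Step 24: x=[5.8022] v=[-0.2735]
Step 25: x=[5.7982] v=[-0.0405]
Step 26: x=[5.8175] v=[0.1931]
First v>=0 after going negative at step 26, time=2.6000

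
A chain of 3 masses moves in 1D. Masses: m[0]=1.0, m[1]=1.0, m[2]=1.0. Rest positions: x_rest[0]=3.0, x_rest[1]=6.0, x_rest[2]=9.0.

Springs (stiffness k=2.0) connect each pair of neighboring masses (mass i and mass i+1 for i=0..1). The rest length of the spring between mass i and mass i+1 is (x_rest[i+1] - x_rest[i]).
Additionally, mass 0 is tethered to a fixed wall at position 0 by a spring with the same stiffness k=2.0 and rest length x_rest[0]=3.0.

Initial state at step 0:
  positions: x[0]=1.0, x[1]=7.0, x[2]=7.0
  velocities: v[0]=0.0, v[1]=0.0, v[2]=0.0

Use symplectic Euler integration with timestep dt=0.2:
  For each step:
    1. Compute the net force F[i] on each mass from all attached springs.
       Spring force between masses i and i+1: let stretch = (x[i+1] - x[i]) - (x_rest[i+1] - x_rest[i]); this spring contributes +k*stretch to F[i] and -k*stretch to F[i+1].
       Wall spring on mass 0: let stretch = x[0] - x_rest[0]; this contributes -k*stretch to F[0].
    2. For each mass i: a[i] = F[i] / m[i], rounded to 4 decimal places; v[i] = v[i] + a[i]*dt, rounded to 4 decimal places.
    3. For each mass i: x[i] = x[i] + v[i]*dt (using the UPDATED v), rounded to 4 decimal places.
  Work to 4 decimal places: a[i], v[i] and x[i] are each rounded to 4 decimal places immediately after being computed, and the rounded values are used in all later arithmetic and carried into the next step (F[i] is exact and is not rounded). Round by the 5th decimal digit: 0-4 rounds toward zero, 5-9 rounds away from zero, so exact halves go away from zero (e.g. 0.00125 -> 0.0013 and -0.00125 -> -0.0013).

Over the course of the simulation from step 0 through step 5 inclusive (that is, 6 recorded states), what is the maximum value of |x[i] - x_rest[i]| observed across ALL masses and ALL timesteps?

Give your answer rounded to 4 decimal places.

Step 0: x=[1.0000 7.0000 7.0000] v=[0.0000 0.0000 0.0000]
Step 1: x=[1.4000 6.5200 7.2400] v=[2.0000 -2.4000 1.2000]
Step 2: x=[2.0976 5.6880 7.6624] v=[3.4880 -4.1600 2.1120]
Step 3: x=[2.9146 4.7267 8.1668] v=[4.0851 -4.8064 2.5222]
Step 4: x=[3.6434 3.8957 8.6360] v=[3.6441 -4.1552 2.3462]
Step 5: x=[4.1009 3.4237 8.9660] v=[2.2877 -2.3600 1.6501]
Max displacement = 2.5763

Answer: 2.5763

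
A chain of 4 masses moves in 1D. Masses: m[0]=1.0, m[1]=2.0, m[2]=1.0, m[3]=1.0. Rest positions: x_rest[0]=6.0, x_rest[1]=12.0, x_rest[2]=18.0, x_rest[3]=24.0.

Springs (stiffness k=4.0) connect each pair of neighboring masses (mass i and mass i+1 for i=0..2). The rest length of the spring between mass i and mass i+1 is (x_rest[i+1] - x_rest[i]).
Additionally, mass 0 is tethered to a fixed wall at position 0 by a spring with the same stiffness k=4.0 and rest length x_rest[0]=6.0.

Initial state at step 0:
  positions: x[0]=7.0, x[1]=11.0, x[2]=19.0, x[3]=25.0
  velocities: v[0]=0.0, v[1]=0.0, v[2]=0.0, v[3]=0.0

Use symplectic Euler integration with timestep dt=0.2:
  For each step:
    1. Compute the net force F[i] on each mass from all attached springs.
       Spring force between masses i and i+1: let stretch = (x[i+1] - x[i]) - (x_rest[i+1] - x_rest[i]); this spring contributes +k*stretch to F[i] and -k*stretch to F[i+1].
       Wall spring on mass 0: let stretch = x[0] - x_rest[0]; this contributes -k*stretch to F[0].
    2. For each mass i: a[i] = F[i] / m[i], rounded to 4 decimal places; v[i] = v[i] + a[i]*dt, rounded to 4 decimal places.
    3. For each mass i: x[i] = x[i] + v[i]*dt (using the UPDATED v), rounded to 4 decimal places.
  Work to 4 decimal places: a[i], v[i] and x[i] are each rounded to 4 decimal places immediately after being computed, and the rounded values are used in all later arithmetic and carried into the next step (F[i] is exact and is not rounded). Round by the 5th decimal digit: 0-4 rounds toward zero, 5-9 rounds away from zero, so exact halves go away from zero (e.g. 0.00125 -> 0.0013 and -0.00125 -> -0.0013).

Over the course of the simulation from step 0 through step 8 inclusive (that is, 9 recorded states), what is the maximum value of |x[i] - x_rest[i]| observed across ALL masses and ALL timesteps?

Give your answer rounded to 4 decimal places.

Answer: 1.3959

Derivation:
Step 0: x=[7.0000 11.0000 19.0000 25.0000] v=[0.0000 0.0000 0.0000 0.0000]
Step 1: x=[6.5200 11.3200 18.6800 25.0000] v=[-2.4000 1.6000 -1.6000 0.0000]
Step 2: x=[5.7648 11.8448 18.1936 24.9488] v=[-3.7760 2.6240 -2.4320 -0.2560]
Step 3: x=[5.0600 12.3911 17.7722 24.7768] v=[-3.5238 2.7315 -2.1069 -0.8602]
Step 4: x=[4.7186 12.7814 17.6106 24.4440] v=[-1.7069 1.9515 -0.8081 -1.6639]
Step 5: x=[4.9123 12.9130 17.7697 23.9779] v=[0.9685 0.6581 0.7953 -2.3306]
Step 6: x=[5.6001 12.7931 18.1450 23.4785] v=[3.4392 -0.5995 1.8765 -2.4972]
Step 7: x=[6.5428 12.5259 18.5174 23.0857] v=[4.7135 -1.3359 1.8618 -1.9640]
Step 8: x=[7.3959 12.2594 18.6620 22.9220] v=[4.2657 -1.3325 0.7232 -0.8186]
Max displacement = 1.3959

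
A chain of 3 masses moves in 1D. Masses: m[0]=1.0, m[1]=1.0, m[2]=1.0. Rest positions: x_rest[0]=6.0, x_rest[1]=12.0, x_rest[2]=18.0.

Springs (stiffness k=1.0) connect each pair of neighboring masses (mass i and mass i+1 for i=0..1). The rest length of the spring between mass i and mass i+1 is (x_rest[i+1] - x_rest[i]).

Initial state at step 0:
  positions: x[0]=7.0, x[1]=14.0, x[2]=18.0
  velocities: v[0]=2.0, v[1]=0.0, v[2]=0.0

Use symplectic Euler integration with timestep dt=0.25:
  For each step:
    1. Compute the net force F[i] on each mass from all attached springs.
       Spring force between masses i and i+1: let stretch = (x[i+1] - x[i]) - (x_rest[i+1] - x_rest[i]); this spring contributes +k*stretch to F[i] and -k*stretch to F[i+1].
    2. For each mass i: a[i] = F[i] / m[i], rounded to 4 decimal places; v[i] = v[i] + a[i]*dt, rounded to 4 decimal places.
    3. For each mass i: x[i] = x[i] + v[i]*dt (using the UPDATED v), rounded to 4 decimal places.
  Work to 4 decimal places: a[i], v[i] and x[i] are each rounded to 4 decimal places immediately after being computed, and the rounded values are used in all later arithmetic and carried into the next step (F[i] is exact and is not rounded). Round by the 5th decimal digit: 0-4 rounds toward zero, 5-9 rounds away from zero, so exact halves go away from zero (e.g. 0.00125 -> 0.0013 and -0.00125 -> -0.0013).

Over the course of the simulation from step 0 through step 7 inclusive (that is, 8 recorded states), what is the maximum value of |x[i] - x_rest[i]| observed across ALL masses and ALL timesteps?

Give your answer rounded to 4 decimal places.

Answer: 3.5632

Derivation:
Step 0: x=[7.0000 14.0000 18.0000] v=[2.0000 0.0000 0.0000]
Step 1: x=[7.5625 13.8125 18.1250] v=[2.2500 -0.7500 0.5000]
Step 2: x=[8.1406 13.5039 18.3555] v=[2.3125 -1.2344 0.9219]
Step 3: x=[8.6789 13.1633 18.6578] v=[2.1533 -1.3623 1.2090]
Step 4: x=[9.1225 12.8859 18.9917] v=[1.7744 -1.1098 1.3354]
Step 5: x=[9.4263 12.7549 19.3190] v=[1.2153 -0.5242 1.3090]
Step 6: x=[9.5632 12.8261 19.6110] v=[0.5475 0.2847 1.1680]
Step 7: x=[9.5290 13.1174 19.8540] v=[-0.1368 1.1652 0.9718]
Max displacement = 3.5632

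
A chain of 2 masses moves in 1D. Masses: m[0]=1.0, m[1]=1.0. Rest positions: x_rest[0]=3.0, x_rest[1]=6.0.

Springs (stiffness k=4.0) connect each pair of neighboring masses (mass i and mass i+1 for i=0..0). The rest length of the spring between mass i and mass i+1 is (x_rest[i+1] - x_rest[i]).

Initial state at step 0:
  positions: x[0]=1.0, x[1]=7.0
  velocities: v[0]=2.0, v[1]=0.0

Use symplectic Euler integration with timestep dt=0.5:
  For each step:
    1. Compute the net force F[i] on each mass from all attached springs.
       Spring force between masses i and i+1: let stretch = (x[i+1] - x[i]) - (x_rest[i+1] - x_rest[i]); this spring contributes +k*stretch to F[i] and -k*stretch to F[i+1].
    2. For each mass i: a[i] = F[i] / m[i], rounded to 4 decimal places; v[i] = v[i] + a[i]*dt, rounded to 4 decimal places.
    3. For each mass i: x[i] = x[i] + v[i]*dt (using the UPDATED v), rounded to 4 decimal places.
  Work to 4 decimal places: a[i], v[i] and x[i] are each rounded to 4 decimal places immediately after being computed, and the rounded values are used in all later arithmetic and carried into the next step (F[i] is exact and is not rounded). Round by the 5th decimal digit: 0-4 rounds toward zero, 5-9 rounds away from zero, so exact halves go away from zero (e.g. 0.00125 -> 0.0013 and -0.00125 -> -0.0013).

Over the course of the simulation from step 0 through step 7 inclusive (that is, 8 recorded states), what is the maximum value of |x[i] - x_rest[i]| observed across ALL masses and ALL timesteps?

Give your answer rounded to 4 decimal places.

Answer: 5.0000

Derivation:
Step 0: x=[1.0000 7.0000] v=[2.0000 0.0000]
Step 1: x=[5.0000 4.0000] v=[8.0000 -6.0000]
Step 2: x=[5.0000 5.0000] v=[0.0000 2.0000]
Step 3: x=[2.0000 9.0000] v=[-6.0000 8.0000]
Step 4: x=[3.0000 9.0000] v=[2.0000 0.0000]
Step 5: x=[7.0000 6.0000] v=[8.0000 -6.0000]
Step 6: x=[7.0000 7.0000] v=[0.0000 2.0000]
Step 7: x=[4.0000 11.0000] v=[-6.0000 8.0000]
Max displacement = 5.0000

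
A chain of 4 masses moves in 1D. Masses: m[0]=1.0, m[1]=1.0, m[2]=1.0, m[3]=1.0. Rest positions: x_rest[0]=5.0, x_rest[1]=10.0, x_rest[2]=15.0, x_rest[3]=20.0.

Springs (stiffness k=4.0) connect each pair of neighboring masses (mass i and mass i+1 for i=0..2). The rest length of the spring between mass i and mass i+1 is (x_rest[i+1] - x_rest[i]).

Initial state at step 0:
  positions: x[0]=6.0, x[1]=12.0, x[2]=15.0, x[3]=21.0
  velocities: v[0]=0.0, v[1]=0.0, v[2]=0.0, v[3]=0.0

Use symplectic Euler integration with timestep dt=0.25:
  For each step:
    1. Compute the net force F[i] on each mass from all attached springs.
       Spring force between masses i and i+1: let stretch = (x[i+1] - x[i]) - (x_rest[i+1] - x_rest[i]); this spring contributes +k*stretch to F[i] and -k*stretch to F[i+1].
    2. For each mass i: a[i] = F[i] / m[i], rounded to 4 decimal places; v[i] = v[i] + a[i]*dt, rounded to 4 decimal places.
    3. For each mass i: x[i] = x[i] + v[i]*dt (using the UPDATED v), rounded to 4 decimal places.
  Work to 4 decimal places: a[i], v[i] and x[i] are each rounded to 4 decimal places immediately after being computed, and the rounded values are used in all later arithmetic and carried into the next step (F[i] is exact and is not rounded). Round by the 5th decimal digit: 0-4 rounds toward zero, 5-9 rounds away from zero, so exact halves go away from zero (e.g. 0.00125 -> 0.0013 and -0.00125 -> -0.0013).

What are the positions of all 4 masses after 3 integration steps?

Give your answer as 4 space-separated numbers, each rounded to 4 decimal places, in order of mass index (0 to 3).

Answer: 6.4688 10.0938 16.9063 20.5313

Derivation:
Step 0: x=[6.0000 12.0000 15.0000 21.0000] v=[0.0000 0.0000 0.0000 0.0000]
Step 1: x=[6.2500 11.2500 15.7500 20.7500] v=[1.0000 -3.0000 3.0000 -1.0000]
Step 2: x=[6.5000 10.3750 16.6250 20.5000] v=[1.0000 -3.5000 3.5000 -1.0000]
Step 3: x=[6.4688 10.0938 16.9063 20.5313] v=[-0.1250 -1.1250 1.1250 0.1250]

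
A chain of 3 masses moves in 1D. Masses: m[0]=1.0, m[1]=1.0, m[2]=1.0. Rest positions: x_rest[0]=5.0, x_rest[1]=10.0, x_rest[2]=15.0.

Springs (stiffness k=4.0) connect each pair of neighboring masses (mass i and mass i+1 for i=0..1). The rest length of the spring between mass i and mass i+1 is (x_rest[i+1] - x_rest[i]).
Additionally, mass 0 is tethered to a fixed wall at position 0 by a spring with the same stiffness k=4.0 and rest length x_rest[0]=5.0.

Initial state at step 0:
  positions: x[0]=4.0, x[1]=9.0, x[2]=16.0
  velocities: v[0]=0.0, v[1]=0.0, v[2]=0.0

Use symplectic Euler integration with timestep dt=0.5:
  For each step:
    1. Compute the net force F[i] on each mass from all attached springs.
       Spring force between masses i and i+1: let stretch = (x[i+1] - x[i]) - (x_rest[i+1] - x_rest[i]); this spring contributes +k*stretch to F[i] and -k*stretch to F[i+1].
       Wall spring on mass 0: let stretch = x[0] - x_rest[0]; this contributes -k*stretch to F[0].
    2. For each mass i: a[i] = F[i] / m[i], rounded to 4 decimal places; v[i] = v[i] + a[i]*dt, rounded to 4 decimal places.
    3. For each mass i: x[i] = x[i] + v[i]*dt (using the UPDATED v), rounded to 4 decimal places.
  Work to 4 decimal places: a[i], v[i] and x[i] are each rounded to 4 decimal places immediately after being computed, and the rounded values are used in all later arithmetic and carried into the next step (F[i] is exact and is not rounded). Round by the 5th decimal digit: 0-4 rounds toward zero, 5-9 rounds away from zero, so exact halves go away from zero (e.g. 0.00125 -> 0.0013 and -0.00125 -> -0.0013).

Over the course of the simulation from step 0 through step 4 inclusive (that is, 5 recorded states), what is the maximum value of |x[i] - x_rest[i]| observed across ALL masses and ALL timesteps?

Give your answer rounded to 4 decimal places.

Answer: 2.0000

Derivation:
Step 0: x=[4.0000 9.0000 16.0000] v=[0.0000 0.0000 0.0000]
Step 1: x=[5.0000 11.0000 14.0000] v=[2.0000 4.0000 -4.0000]
Step 2: x=[7.0000 10.0000 14.0000] v=[4.0000 -2.0000 0.0000]
Step 3: x=[5.0000 10.0000 15.0000] v=[-4.0000 0.0000 2.0000]
Step 4: x=[3.0000 10.0000 16.0000] v=[-4.0000 0.0000 2.0000]
Max displacement = 2.0000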